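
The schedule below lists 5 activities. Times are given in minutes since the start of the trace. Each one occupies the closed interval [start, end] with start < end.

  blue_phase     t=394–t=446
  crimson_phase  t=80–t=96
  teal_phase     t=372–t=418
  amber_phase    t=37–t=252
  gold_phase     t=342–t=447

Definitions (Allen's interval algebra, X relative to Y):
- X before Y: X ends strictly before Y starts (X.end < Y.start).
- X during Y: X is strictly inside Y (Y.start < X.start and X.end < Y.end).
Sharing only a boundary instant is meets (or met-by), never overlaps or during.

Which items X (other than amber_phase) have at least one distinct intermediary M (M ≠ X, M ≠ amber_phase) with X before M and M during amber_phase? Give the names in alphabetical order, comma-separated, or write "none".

Target amber_phase = [t=37, t=252].
Intermediaries M with M during amber_phase: crimson_phase.
Via crimson_phase — items with X before crimson_phase: none.
Union: none.

none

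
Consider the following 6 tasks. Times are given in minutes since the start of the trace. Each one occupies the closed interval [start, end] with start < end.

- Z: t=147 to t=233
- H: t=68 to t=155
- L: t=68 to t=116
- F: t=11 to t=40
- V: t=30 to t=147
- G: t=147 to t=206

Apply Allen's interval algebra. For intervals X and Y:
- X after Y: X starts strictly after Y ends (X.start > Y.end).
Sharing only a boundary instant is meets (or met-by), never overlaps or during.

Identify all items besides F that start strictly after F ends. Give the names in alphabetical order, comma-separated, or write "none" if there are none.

G, H, L, Z

Target F = [t=11, t=40].
G [t=147, t=206] → after → yes.
H [t=68, t=155] → after → yes.
L [t=68, t=116] → after → yes.
V [t=30, t=147] → overlapped-by → no.
Z [t=147, t=233] → after → yes.
Result: G, H, L, Z.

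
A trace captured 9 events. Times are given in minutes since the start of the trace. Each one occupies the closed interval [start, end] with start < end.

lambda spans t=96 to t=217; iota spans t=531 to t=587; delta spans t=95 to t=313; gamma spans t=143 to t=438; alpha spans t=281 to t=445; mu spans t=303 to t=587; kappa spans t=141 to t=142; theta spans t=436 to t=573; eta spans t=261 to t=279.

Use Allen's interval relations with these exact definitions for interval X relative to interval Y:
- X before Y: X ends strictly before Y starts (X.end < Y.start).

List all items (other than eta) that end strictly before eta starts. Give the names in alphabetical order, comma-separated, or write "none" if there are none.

Target eta = [t=261, t=279].
alpha [t=281, t=445] → after → no.
delta [t=95, t=313] → contains → no.
gamma [t=143, t=438] → contains → no.
iota [t=531, t=587] → after → no.
kappa [t=141, t=142] → before → yes.
lambda [t=96, t=217] → before → yes.
mu [t=303, t=587] → after → no.
theta [t=436, t=573] → after → no.
Result: kappa, lambda.

kappa, lambda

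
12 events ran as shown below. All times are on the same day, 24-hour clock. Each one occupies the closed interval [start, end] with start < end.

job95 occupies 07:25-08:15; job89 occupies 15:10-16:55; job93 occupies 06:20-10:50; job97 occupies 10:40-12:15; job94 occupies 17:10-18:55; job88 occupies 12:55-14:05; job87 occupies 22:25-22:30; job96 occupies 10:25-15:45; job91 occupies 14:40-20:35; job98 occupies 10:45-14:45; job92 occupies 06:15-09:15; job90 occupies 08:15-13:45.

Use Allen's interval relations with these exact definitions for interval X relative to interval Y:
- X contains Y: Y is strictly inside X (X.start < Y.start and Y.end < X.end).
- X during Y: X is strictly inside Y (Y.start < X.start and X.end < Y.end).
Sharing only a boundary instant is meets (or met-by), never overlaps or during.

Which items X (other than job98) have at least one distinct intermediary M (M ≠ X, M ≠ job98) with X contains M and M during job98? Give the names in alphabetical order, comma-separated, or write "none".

job96

Target job98 = [10:45, 14:45].
Intermediaries M with M during job98: job88.
Via job88 — items with X contains job88: job96.
Union: job96.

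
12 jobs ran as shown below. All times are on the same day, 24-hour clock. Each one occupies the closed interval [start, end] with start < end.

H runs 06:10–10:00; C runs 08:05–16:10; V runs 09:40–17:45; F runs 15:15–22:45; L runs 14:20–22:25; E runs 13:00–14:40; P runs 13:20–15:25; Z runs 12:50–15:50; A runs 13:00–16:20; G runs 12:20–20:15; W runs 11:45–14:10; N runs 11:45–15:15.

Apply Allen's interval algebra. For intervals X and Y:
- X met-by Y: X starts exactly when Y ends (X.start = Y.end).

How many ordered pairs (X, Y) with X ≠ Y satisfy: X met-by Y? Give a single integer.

1

Checking all 132 ordered pairs for relation 'met-by'; matching pairs in alphabetical order:
(F, N): F met-by N ✓
Count: 1.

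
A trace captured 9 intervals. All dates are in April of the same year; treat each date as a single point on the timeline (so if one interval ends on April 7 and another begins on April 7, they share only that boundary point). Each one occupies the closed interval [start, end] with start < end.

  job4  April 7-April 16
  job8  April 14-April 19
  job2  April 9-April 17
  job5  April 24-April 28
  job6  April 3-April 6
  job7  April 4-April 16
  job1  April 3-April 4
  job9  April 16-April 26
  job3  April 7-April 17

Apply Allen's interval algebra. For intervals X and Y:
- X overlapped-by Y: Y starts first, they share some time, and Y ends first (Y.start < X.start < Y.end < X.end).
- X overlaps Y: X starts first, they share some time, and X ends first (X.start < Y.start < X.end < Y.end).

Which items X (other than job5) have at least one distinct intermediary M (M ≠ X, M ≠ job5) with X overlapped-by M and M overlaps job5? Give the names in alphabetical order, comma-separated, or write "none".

none

Target job5 = [April 24, April 28].
Intermediaries M with M overlaps job5: job9.
Via job9 — items with X overlapped-by job9: none.
Union: none.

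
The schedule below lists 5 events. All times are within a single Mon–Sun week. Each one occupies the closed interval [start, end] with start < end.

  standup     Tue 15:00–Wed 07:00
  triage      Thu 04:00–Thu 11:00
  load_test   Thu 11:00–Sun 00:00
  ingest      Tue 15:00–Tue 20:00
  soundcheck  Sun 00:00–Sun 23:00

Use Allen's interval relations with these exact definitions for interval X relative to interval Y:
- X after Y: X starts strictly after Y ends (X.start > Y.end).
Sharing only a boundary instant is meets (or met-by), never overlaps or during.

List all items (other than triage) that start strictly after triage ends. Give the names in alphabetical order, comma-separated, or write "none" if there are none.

Target triage = [Thu 04:00, Thu 11:00].
ingest [Tue 15:00, Tue 20:00] → before → no.
load_test [Thu 11:00, Sun 00:00] → met-by → no.
soundcheck [Sun 00:00, Sun 23:00] → after → yes.
standup [Tue 15:00, Wed 07:00] → before → no.
Result: soundcheck.

soundcheck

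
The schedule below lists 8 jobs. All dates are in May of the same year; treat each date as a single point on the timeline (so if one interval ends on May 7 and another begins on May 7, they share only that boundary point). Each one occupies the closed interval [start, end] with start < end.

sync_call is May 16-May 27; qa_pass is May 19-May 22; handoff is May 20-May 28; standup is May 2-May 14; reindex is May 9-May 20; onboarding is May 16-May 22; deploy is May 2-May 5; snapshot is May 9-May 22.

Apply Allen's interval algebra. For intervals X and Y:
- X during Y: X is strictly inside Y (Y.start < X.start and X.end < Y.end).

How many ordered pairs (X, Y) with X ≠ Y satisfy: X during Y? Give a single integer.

Checking all 56 ordered pairs for relation 'during'; matching pairs in alphabetical order:
(qa_pass, sync_call): qa_pass during sync_call ✓
Count: 1.

1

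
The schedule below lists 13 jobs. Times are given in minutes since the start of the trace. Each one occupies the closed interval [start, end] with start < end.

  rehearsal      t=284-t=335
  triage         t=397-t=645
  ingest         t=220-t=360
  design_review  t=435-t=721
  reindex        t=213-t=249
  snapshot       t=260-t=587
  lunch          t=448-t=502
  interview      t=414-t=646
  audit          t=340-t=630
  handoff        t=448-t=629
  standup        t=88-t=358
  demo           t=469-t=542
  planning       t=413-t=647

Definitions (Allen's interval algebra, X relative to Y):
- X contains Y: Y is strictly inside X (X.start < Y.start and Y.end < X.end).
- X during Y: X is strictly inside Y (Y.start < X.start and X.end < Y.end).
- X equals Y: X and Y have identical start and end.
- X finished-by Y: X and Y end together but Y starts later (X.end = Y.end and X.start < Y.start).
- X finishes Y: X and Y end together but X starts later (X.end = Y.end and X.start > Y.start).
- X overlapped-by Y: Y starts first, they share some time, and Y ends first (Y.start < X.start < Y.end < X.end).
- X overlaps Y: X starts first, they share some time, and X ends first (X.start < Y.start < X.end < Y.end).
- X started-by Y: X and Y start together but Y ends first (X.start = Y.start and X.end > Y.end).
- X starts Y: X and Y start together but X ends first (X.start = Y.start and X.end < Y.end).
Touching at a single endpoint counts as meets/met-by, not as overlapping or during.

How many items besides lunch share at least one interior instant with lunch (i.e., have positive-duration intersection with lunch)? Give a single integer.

8

Target lunch = [t=448, t=502].
audit [t=340, t=630] → contains → counts.
demo [t=469, t=542] → overlapped-by → counts.
design_review [t=435, t=721] → contains → counts.
handoff [t=448, t=629] → started-by → counts.
ingest [t=220, t=360] → before → no.
interview [t=414, t=646] → contains → counts.
planning [t=413, t=647] → contains → counts.
rehearsal [t=284, t=335] → before → no.
reindex [t=213, t=249] → before → no.
snapshot [t=260, t=587] → contains → counts.
standup [t=88, t=358] → before → no.
triage [t=397, t=645] → contains → counts.
Total: 8.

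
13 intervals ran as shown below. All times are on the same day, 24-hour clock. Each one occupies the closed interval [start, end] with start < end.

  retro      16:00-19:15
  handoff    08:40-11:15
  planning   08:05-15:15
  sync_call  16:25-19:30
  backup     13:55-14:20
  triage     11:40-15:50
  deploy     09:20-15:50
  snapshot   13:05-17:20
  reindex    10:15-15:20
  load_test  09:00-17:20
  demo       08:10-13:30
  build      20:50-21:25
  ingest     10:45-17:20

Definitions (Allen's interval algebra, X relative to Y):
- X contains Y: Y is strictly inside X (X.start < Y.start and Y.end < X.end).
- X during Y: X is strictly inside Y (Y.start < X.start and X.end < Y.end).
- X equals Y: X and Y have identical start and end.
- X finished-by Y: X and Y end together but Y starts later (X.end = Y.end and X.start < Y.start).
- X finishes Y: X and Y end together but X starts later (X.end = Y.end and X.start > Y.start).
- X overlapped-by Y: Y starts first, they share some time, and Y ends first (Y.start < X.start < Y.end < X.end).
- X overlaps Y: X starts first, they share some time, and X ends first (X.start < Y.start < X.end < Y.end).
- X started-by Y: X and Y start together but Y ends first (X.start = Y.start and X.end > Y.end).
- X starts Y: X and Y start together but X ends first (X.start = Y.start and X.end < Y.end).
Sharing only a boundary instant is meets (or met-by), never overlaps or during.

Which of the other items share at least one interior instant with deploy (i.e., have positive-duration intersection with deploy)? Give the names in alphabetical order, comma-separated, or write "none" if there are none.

backup, demo, handoff, ingest, load_test, planning, reindex, snapshot, triage

Target deploy = [09:20, 15:50].
backup [13:55, 14:20] → during → yes.
build [20:50, 21:25] → after → no.
demo [08:10, 13:30] → overlaps → yes.
handoff [08:40, 11:15] → overlaps → yes.
ingest [10:45, 17:20] → overlapped-by → yes.
load_test [09:00, 17:20] → contains → yes.
planning [08:05, 15:15] → overlaps → yes.
reindex [10:15, 15:20] → during → yes.
retro [16:00, 19:15] → after → no.
snapshot [13:05, 17:20] → overlapped-by → yes.
sync_call [16:25, 19:30] → after → no.
triage [11:40, 15:50] → finishes → yes.
Result: backup, demo, handoff, ingest, load_test, planning, reindex, snapshot, triage.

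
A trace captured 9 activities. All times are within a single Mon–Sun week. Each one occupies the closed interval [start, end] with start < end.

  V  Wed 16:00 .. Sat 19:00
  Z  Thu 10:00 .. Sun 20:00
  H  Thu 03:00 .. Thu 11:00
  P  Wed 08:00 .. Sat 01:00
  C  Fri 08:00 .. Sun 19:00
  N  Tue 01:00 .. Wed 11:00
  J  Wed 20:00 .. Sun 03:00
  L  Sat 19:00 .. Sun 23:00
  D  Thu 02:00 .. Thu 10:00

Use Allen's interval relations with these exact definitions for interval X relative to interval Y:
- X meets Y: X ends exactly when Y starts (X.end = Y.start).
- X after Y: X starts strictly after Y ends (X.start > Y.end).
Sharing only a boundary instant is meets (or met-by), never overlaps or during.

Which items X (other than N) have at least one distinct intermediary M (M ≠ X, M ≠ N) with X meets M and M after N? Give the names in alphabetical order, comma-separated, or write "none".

D, V

Target N = [Tue 01:00, Wed 11:00].
Intermediaries M with M after N: C, D, H, J, L, V, Z.
Via C — items with X meets C: none.
Via D — items with X meets D: none.
Via H — items with X meets H: none.
Via J — items with X meets J: none.
Via L — items with X meets L: V.
Via V — items with X meets V: none.
Via Z — items with X meets Z: D.
Union: D, V.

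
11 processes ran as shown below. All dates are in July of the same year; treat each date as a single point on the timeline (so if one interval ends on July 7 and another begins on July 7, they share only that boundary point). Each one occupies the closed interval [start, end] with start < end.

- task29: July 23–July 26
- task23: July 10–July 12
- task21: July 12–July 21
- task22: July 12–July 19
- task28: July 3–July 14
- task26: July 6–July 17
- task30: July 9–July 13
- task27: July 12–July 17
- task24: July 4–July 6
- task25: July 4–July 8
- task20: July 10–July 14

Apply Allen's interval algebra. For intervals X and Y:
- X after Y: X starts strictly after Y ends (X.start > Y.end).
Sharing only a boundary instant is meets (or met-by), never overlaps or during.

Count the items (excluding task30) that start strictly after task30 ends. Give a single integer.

1

Target task30 = [July 9, July 13].
task20 [July 10, July 14] → overlapped-by → no.
task21 [July 12, July 21] → overlapped-by → no.
task22 [July 12, July 19] → overlapped-by → no.
task23 [July 10, July 12] → during → no.
task24 [July 4, July 6] → before → no.
task25 [July 4, July 8] → before → no.
task26 [July 6, July 17] → contains → no.
task27 [July 12, July 17] → overlapped-by → no.
task28 [July 3, July 14] → contains → no.
task29 [July 23, July 26] → after → counts.
Total: 1.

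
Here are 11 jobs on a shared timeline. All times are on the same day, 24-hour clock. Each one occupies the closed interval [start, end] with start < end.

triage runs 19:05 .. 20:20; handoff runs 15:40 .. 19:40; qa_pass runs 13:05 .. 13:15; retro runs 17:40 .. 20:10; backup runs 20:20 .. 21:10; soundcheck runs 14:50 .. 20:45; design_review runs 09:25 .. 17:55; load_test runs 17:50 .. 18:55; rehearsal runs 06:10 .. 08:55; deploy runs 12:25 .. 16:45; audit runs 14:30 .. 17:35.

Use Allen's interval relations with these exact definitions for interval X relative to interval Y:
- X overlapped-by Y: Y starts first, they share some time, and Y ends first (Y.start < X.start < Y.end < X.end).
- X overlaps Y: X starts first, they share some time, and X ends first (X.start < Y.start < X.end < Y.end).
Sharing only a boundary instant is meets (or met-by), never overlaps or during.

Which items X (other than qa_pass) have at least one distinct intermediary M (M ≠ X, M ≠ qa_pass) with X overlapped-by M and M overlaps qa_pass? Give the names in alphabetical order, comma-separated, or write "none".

Target qa_pass = [13:05, 13:15].
Intermediaries M with M overlaps qa_pass: none.
Union: none.

none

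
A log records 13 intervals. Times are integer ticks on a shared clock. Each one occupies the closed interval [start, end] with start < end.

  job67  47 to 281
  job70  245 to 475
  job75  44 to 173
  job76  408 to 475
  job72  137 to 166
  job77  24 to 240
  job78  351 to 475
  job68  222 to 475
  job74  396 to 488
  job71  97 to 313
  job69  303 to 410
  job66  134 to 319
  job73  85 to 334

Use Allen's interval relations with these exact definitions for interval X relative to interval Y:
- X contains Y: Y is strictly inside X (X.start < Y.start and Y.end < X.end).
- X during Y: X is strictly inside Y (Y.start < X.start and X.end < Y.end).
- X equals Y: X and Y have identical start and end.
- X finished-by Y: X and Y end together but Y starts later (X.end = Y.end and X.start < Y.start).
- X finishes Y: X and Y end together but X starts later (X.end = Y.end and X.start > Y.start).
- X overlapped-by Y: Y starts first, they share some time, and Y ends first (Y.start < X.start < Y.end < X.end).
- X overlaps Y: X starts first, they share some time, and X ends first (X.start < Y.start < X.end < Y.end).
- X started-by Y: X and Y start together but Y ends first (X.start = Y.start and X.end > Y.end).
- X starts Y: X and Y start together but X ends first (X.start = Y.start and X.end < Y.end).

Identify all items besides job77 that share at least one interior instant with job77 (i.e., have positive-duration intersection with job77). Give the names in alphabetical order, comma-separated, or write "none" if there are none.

Target job77 = [24, 240].
job66 [134, 319] → overlapped-by → yes.
job67 [47, 281] → overlapped-by → yes.
job68 [222, 475] → overlapped-by → yes.
job69 [303, 410] → after → no.
job70 [245, 475] → after → no.
job71 [97, 313] → overlapped-by → yes.
job72 [137, 166] → during → yes.
job73 [85, 334] → overlapped-by → yes.
job74 [396, 488] → after → no.
job75 [44, 173] → during → yes.
job76 [408, 475] → after → no.
job78 [351, 475] → after → no.
Result: job66, job67, job68, job71, job72, job73, job75.

job66, job67, job68, job71, job72, job73, job75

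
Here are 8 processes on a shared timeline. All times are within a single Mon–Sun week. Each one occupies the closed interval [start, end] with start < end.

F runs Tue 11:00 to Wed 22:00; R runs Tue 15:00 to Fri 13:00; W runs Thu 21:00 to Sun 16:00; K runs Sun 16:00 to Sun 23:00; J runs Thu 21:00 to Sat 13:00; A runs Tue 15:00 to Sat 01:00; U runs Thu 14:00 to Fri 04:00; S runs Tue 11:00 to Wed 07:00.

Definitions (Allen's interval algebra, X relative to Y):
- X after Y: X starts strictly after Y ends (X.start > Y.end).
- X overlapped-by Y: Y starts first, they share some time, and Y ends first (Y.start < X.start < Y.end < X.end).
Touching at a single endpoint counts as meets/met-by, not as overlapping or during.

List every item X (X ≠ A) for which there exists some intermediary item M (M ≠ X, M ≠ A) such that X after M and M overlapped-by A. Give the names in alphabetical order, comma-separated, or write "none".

Target A = [Tue 15:00, Sat 01:00].
Intermediaries M with M overlapped-by A: J, W.
Via J — items with X after J: K.
Via W — items with X after W: none.
Union: K.

K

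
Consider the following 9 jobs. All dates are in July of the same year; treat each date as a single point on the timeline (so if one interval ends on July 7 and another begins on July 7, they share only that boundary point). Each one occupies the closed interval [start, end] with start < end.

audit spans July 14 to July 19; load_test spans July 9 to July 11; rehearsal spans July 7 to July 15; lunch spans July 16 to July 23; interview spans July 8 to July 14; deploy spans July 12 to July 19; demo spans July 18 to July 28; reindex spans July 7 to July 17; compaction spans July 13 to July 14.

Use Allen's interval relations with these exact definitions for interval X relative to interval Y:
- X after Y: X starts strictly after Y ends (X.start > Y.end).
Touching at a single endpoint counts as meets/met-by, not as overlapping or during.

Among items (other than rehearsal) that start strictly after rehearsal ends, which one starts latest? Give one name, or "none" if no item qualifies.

demo

Target rehearsal = [July 7, July 15].
audit [July 14, July 19] → overlapped-by → excluded.
compaction [July 13, July 14] → during → excluded.
demo [July 18, July 28] → after → candidate.
deploy [July 12, July 19] → overlapped-by → excluded.
interview [July 8, July 14] → during → excluded.
load_test [July 9, July 11] → during → excluded.
lunch [July 16, July 23] → after → candidate.
reindex [July 7, July 17] → started-by → excluded.
Among candidates, latest start is July 18 → demo.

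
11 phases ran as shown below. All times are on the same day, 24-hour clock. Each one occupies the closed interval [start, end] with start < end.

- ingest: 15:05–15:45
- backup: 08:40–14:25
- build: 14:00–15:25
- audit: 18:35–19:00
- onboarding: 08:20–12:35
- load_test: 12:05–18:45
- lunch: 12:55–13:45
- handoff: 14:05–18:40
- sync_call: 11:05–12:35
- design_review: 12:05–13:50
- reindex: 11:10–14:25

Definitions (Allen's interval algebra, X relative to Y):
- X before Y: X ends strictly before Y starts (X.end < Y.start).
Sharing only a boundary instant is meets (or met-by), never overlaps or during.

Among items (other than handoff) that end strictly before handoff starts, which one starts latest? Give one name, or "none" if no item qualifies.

Target handoff = [14:05, 18:40].
audit [18:35, 19:00] → overlapped-by → excluded.
backup [08:40, 14:25] → overlaps → excluded.
build [14:00, 15:25] → overlaps → excluded.
design_review [12:05, 13:50] → before → candidate.
ingest [15:05, 15:45] → during → excluded.
load_test [12:05, 18:45] → contains → excluded.
lunch [12:55, 13:45] → before → candidate.
onboarding [08:20, 12:35] → before → candidate.
reindex [11:10, 14:25] → overlaps → excluded.
sync_call [11:05, 12:35] → before → candidate.
Among candidates, latest start is 12:55 → lunch.

lunch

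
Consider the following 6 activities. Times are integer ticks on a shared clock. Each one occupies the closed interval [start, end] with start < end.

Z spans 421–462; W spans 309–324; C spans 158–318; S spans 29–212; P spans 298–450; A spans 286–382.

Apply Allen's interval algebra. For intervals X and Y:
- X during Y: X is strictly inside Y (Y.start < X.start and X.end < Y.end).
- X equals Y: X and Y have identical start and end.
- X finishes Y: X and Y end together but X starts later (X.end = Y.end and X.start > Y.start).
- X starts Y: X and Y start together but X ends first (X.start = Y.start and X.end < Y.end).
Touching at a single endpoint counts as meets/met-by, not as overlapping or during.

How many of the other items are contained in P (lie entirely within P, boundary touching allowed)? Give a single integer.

Target P = [298, 450].
A [286, 382] → overlaps → no.
C [158, 318] → overlaps → no.
S [29, 212] → before → no.
W [309, 324] → during → counts.
Z [421, 462] → overlapped-by → no.
Total: 1.

1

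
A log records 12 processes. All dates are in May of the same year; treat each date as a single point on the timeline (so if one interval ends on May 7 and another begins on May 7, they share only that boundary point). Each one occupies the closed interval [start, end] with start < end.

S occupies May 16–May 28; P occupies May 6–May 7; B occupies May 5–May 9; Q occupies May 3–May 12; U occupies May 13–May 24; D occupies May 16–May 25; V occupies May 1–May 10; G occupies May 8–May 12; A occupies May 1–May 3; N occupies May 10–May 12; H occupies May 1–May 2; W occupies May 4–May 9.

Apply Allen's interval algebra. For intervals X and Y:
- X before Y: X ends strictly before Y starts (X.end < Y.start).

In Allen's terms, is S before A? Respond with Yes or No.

S = [May 16, May 28], A = [May 1, May 3].
Actual relation of S to A: after.
Asked whether 'before' holds → No.

No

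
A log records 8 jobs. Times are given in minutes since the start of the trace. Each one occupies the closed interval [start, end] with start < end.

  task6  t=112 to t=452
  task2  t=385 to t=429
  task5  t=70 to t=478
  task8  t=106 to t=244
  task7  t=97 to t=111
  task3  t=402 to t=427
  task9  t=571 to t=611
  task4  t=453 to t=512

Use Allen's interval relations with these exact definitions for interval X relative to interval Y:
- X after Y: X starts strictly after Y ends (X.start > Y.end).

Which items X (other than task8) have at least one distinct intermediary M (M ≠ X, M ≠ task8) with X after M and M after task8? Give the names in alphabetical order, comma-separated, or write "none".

task4, task9

Target task8 = [t=106, t=244].
Intermediaries M with M after task8: task2, task3, task4, task9.
Via task2 — items with X after task2: task4, task9.
Via task3 — items with X after task3: task4, task9.
Via task4 — items with X after task4: task9.
Via task9 — items with X after task9: none.
Union: task4, task9.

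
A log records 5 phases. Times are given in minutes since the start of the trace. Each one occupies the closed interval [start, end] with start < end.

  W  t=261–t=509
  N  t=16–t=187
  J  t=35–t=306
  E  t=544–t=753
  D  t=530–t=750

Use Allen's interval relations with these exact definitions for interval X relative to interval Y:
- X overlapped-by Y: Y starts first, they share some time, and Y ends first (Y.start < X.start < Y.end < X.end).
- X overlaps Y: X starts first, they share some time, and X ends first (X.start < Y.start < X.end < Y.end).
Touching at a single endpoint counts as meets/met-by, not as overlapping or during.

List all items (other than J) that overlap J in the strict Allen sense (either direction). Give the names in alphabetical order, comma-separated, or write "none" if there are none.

Target J = [t=35, t=306].
D [t=530, t=750] → after → no.
E [t=544, t=753] → after → no.
N [t=16, t=187] → overlaps → yes.
W [t=261, t=509] → overlapped-by → yes.
Result: N, W.

N, W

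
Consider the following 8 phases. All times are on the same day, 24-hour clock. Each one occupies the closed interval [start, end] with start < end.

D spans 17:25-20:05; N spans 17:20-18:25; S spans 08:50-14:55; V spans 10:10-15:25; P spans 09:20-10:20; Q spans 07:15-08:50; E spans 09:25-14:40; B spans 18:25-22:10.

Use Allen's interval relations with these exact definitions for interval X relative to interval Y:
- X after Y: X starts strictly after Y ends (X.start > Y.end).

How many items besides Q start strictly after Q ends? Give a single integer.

6

Target Q = [07:15, 08:50].
B [18:25, 22:10] → after → counts.
D [17:25, 20:05] → after → counts.
E [09:25, 14:40] → after → counts.
N [17:20, 18:25] → after → counts.
P [09:20, 10:20] → after → counts.
S [08:50, 14:55] → met-by → no.
V [10:10, 15:25] → after → counts.
Total: 6.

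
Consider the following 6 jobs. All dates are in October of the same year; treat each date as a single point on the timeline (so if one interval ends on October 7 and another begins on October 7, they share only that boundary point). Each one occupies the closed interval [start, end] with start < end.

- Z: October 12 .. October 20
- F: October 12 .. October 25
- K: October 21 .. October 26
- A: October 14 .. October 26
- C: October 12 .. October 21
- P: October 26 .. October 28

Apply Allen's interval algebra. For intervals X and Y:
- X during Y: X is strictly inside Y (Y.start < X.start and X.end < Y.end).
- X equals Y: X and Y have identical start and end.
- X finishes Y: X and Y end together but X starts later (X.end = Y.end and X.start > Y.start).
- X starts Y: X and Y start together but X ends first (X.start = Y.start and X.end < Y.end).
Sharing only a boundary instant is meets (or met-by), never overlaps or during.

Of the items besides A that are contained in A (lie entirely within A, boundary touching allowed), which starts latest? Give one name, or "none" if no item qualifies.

K

Target A = [October 14, October 26].
C [October 12, October 21] → overlaps → excluded.
F [October 12, October 25] → overlaps → excluded.
K [October 21, October 26] → finishes → candidate.
P [October 26, October 28] → met-by → excluded.
Z [October 12, October 20] → overlaps → excluded.
Among candidates, latest start is October 21 → K.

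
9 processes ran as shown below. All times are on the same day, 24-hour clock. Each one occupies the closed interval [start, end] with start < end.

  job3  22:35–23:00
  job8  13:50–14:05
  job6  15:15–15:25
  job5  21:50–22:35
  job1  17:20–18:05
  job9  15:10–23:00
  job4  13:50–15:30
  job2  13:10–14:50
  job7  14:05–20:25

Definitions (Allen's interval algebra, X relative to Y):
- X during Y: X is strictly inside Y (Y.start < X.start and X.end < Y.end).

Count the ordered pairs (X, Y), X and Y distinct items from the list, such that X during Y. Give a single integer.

7

Checking all 72 ordered pairs for relation 'during'; matching pairs in alphabetical order:
(job1, job7): job1 during job7 ✓
(job1, job9): job1 during job9 ✓
(job5, job9): job5 during job9 ✓
(job6, job4): job6 during job4 ✓
(job6, job7): job6 during job7 ✓
(job6, job9): job6 during job9 ✓
(job8, job2): job8 during job2 ✓
Count: 7.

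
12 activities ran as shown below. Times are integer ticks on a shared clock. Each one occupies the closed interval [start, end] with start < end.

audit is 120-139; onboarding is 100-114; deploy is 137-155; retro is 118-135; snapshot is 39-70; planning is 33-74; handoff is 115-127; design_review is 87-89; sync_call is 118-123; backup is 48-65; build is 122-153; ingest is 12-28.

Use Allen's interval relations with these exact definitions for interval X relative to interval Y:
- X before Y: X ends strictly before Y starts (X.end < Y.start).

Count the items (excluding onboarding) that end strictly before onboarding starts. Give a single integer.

Target onboarding = [100, 114].
audit [120, 139] → after → no.
backup [48, 65] → before → counts.
build [122, 153] → after → no.
deploy [137, 155] → after → no.
design_review [87, 89] → before → counts.
handoff [115, 127] → after → no.
ingest [12, 28] → before → counts.
planning [33, 74] → before → counts.
retro [118, 135] → after → no.
snapshot [39, 70] → before → counts.
sync_call [118, 123] → after → no.
Total: 5.

5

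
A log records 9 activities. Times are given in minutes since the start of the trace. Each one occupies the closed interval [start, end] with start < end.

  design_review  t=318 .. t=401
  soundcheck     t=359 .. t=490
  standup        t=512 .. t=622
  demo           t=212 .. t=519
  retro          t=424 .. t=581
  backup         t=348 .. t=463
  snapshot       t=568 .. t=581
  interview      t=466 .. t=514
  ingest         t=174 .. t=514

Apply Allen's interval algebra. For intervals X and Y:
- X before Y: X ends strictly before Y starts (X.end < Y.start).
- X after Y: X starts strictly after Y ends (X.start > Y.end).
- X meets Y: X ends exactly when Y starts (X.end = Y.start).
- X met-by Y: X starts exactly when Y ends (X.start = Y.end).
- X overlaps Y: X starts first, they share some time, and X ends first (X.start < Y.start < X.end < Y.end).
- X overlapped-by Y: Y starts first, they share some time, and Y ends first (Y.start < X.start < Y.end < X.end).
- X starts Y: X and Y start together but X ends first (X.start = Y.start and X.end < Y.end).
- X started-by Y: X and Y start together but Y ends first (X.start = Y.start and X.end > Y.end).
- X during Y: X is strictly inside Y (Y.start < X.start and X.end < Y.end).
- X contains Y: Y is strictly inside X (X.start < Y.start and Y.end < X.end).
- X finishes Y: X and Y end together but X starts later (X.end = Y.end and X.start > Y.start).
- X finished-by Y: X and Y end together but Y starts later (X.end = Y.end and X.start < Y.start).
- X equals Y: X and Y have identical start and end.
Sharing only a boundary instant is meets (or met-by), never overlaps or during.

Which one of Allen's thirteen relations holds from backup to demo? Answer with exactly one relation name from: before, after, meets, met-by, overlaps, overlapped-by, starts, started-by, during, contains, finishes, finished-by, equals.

during

backup = [t=348, t=463]; demo = [t=212, t=519].
Compare endpoints: backup.start > demo.start, backup.start < demo.end, backup.end > demo.start, backup.end < demo.end.
That pattern is 'during'.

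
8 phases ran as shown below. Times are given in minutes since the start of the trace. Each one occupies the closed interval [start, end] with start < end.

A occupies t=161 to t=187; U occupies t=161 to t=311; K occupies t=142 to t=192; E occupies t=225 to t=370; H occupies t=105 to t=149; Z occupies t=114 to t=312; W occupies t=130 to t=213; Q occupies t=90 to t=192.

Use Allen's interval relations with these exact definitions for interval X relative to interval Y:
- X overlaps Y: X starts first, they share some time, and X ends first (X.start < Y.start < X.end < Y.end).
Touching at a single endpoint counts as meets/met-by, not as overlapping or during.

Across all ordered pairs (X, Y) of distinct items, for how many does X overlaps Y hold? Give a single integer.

10

Checking all 56 ordered pairs for relation 'overlaps'; matching pairs in alphabetical order:
(H, K): H overlaps K ✓
(H, W): H overlaps W ✓
(H, Z): H overlaps Z ✓
(K, U): K overlaps U ✓
(Q, U): Q overlaps U ✓
(Q, W): Q overlaps W ✓
(Q, Z): Q overlaps Z ✓
(U, E): U overlaps E ✓
(W, U): W overlaps U ✓
(Z, E): Z overlaps E ✓
Count: 10.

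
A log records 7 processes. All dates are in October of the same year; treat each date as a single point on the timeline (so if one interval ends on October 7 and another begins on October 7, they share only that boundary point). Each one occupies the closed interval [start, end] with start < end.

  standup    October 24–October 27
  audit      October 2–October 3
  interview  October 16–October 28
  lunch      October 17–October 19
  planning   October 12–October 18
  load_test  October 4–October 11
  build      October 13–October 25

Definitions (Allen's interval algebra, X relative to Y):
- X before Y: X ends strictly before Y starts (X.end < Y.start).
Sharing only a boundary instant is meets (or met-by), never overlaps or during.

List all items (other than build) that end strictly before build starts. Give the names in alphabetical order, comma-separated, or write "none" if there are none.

audit, load_test

Target build = [October 13, October 25].
audit [October 2, October 3] → before → yes.
interview [October 16, October 28] → overlapped-by → no.
load_test [October 4, October 11] → before → yes.
lunch [October 17, October 19] → during → no.
planning [October 12, October 18] → overlaps → no.
standup [October 24, October 27] → overlapped-by → no.
Result: audit, load_test.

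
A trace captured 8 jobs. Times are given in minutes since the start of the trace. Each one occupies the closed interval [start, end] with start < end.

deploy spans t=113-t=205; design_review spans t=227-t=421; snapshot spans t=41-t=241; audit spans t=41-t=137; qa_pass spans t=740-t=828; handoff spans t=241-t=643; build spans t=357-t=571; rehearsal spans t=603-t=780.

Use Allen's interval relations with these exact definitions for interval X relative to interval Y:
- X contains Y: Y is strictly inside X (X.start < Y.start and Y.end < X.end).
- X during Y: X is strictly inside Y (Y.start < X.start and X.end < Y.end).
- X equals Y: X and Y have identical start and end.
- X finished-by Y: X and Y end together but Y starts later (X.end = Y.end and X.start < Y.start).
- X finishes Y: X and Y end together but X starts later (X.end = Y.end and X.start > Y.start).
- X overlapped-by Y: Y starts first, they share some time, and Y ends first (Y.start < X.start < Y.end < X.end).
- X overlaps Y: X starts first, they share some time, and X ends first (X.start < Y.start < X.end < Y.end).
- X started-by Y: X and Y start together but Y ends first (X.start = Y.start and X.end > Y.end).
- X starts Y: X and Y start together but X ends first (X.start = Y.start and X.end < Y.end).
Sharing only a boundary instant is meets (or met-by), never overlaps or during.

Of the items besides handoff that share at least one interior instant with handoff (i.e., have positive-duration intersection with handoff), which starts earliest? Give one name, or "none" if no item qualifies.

design_review

Target handoff = [t=241, t=643].
audit [t=41, t=137] → before → excluded.
build [t=357, t=571] → during → candidate.
deploy [t=113, t=205] → before → excluded.
design_review [t=227, t=421] → overlaps → candidate.
qa_pass [t=740, t=828] → after → excluded.
rehearsal [t=603, t=780] → overlapped-by → candidate.
snapshot [t=41, t=241] → meets → excluded.
Among candidates, earliest start is t=227 → design_review.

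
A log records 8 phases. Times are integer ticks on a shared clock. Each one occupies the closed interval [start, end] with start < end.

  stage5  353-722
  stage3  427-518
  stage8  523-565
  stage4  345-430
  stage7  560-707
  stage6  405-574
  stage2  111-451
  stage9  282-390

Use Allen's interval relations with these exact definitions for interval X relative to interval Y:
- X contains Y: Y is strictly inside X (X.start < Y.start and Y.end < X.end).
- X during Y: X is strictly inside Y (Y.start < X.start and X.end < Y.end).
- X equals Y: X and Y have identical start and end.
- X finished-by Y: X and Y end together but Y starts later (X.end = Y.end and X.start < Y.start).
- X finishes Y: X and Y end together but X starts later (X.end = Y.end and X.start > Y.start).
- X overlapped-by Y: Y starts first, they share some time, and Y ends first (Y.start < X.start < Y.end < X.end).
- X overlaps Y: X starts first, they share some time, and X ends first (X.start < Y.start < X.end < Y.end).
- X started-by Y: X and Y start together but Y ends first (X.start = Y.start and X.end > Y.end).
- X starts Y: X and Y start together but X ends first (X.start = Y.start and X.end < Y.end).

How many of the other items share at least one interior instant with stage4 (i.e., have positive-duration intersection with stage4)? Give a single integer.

Target stage4 = [345, 430].
stage2 [111, 451] → contains → counts.
stage3 [427, 518] → overlapped-by → counts.
stage5 [353, 722] → overlapped-by → counts.
stage6 [405, 574] → overlapped-by → counts.
stage7 [560, 707] → after → no.
stage8 [523, 565] → after → no.
stage9 [282, 390] → overlaps → counts.
Total: 5.

5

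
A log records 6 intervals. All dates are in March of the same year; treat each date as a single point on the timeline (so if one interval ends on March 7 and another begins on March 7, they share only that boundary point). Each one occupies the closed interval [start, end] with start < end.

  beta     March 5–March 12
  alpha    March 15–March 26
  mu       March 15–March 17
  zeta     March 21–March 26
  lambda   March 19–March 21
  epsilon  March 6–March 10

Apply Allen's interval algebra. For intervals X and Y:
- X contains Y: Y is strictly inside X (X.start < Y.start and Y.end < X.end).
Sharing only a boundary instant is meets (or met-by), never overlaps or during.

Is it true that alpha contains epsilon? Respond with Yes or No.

alpha = [March 15, March 26], epsilon = [March 6, March 10].
Actual relation of alpha to epsilon: after.
Asked whether 'contains' holds → No.

No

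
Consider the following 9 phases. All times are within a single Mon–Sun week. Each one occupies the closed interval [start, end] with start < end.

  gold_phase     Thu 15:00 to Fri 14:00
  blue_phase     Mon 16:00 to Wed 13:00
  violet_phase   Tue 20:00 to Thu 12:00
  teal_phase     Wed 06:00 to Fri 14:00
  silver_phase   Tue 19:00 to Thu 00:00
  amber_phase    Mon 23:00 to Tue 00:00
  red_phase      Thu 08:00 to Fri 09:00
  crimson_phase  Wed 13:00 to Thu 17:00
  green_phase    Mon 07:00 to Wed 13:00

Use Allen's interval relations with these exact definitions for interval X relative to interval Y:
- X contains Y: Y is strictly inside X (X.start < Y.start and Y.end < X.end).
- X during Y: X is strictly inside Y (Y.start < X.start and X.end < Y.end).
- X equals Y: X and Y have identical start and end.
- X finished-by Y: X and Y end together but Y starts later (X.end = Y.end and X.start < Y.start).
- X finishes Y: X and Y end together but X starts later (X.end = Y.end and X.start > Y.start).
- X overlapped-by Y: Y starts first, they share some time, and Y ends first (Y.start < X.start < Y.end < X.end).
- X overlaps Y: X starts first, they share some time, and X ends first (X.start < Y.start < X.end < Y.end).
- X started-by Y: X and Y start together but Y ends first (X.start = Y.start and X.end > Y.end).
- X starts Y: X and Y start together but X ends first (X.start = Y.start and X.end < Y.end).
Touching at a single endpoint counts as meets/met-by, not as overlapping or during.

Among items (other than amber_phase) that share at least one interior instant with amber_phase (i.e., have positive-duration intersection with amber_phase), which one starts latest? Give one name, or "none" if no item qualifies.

blue_phase

Target amber_phase = [Mon 23:00, Tue 00:00].
blue_phase [Mon 16:00, Wed 13:00] → contains → candidate.
crimson_phase [Wed 13:00, Thu 17:00] → after → excluded.
gold_phase [Thu 15:00, Fri 14:00] → after → excluded.
green_phase [Mon 07:00, Wed 13:00] → contains → candidate.
red_phase [Thu 08:00, Fri 09:00] → after → excluded.
silver_phase [Tue 19:00, Thu 00:00] → after → excluded.
teal_phase [Wed 06:00, Fri 14:00] → after → excluded.
violet_phase [Tue 20:00, Thu 12:00] → after → excluded.
Among candidates, latest start is Mon 16:00 → blue_phase.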